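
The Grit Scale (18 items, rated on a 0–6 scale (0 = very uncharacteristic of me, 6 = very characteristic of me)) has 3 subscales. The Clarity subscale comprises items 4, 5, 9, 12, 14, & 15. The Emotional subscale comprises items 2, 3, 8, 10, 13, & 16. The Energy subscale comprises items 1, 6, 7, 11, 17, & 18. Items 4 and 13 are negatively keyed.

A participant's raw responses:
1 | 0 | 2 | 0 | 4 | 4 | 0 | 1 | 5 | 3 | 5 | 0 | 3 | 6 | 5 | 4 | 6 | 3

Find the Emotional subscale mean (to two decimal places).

2.17

Emotional items: 2, 3, 8, 10, 13, 16.
Of these, item 13 is negatively keyed; reversed = (0+6) − raw = 6 − raw.
  item 2: 0
  item 3: 2
  item 8: 1
  item 10: 3
  item 13: 6 − 3 = 3
  item 16: 4
Sum = 0 + 2 + 1 + 3 + 3 + 4 = 13
Mean = 13 / 6 = 2.17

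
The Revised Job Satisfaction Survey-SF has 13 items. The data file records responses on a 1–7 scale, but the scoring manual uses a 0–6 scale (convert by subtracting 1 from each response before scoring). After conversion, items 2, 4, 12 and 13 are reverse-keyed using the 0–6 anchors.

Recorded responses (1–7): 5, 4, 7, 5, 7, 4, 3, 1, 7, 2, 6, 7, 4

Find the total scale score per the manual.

41

Convert to 0–6: 4, 3, 6, 4, 6, 3, 2, 0, 6, 1, 5, 6, 3
Reverse-coded (reverse-coded value = 6 − response):
  item 2: 6 − 3 = 3
  item 4: 6 − 4 = 2
  item 12: 6 − 6 = 0
  item 13: 6 − 3 = 3
Scored: 4, 3, 6, 2, 6, 3, 2, 0, 6, 1, 5, 0, 3
Total = 41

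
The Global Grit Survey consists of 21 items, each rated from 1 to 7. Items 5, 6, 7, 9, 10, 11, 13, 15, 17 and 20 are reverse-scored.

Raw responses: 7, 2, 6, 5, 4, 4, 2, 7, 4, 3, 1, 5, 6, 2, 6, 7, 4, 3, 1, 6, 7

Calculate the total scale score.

Reverse-scored items use 8 − raw:
  item 5: 8 − 4 = 4
  item 6: 8 − 4 = 4
  item 7: 8 − 2 = 6
  item 9: 8 − 4 = 4
  item 10: 8 − 3 = 5
  item 11: 8 − 1 = 7
  item 13: 8 − 6 = 2
  item 15: 8 − 6 = 2
  item 17: 8 − 4 = 4
  item 20: 8 − 6 = 2
Scored responses: 7, 2, 6, 5, 4, 4, 6, 7, 4, 5, 7, 5, 2, 2, 2, 7, 4, 3, 1, 2, 7
Total = 7 + 2 + 6 + 5 + 4 + 4 + 6 + 7 + 4 + 5 + 7 + 5 + 2 + 2 + 2 + 7 + 4 + 3 + 1 + 2 + 7 = 92

92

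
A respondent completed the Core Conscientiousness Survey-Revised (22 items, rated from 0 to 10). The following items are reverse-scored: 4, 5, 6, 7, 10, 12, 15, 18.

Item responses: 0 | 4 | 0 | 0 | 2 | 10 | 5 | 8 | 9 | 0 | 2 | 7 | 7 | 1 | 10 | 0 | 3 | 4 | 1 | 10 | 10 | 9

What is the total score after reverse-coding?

Reverse-scored items use 10 − raw:
  item 4: 10 − 0 = 10
  item 5: 10 − 2 = 8
  item 6: 10 − 10 = 0
  item 7: 10 − 5 = 5
  item 10: 10 − 0 = 10
  item 12: 10 − 7 = 3
  item 15: 10 − 10 = 0
  item 18: 10 − 4 = 6
Scored responses: 0, 4, 0, 10, 8, 0, 5, 8, 9, 10, 2, 3, 7, 1, 0, 0, 3, 6, 1, 10, 10, 9
Total = 0 + 4 + 0 + 10 + 8 + 0 + 5 + 8 + 9 + 10 + 2 + 3 + 7 + 1 + 0 + 0 + 3 + 6 + 1 + 10 + 10 + 9 = 106

106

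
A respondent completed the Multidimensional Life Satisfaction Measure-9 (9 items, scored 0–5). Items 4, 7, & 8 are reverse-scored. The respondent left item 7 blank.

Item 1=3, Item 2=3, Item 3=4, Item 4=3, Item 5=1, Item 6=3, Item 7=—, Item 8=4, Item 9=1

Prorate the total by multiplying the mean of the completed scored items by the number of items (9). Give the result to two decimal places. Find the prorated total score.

20.25

Reverse-coded (reverse-coded value = 5 − response):
  item 4: 5 − 3 = 2
  item 8: 5 − 4 = 1
Completed scored items (8 of 9): 3, 3, 4, 2, 1, 3, 1, 1; sum = 18.
Person mean = 18 / 8 ≈ 2.2500
Prorated total = (18 / 8) × 9 = 20.25 (to 2 dp)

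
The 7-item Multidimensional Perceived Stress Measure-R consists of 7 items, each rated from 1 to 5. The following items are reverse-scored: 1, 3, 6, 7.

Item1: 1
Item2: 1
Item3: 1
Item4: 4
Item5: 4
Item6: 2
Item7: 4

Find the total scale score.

25

Reverse-scored items use 6 − raw:
  item 1: 6 − 1 = 5
  item 3: 6 − 1 = 5
  item 6: 6 − 2 = 4
  item 7: 6 − 4 = 2
Scored items: 5, 1, 5, 4, 4, 4, 2
Total = 5 + 1 + 5 + 4 + 4 + 4 + 2 = 25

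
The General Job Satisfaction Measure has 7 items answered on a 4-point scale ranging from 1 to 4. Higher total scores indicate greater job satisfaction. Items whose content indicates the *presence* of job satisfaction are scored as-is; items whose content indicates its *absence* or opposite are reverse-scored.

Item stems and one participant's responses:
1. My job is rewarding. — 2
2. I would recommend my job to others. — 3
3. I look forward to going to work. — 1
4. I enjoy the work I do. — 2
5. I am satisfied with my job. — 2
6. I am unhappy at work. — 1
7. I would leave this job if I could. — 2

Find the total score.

17

Items 6, 7 describe the absence/opposite of job satisfaction → reverse-score.
reverse-coded value = 5 − response.
  item 1: 2
  item 2: 3
  item 3: 1
  item 4: 2
  item 5: 2
  item 6: 5 − 1 = 4
  item 7: 5 − 2 = 3
Total = 2 + 3 + 1 + 2 + 2 + 4 + 3 = 17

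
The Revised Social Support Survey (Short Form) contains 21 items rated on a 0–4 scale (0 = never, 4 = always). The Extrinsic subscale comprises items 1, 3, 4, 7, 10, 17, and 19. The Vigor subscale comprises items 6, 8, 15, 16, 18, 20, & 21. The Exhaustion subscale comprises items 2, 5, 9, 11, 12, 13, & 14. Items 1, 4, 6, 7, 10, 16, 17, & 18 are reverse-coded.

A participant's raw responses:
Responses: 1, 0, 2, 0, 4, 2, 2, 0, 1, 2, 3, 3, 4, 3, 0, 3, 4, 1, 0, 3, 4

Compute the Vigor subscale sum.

13

Vigor items: 6, 8, 15, 16, 18, 20, 21.
Of these, items 6, 16 and 18 are reverse-coded; on a 0–4 scale, reversed = 4 − raw.
  item 6: 4 − 2 = 2
  item 8: 0
  item 15: 0
  item 16: 4 − 3 = 1
  item 18: 4 − 1 = 3
  item 20: 3
  item 21: 4
Sum = 2 + 0 + 0 + 1 + 3 + 3 + 4 = 13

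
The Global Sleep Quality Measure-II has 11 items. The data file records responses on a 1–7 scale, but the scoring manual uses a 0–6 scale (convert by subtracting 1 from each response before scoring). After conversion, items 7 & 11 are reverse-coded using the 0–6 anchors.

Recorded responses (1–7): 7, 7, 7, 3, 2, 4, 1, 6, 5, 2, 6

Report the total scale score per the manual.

Convert to 0–6: 6, 6, 6, 2, 1, 3, 0, 5, 4, 1, 5
Reverse-coded (reversed = (0+6) − raw = 6 − raw):
  item 7: 6 − 0 = 6
  item 11: 6 − 5 = 1
Scored: 6, 6, 6, 2, 1, 3, 6, 5, 4, 1, 1
Total = 41

41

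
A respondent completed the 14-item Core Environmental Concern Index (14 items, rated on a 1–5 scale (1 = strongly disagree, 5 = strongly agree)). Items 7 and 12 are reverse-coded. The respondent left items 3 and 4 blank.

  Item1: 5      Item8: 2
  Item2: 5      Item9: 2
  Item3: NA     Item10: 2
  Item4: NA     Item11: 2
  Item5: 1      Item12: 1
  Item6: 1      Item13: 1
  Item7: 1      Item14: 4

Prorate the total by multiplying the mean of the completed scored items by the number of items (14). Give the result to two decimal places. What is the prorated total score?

40.83

Reverse-coded (reverse-coded value = 6 − response):
  item 7: 6 − 1 = 5
  item 12: 6 − 1 = 5
Completed scored items (12 of 14): 5, 5, 1, 1, 5, 2, 2, 2, 2, 5, 1, 4; sum = 35.
Person mean = 35 / 12 ≈ 2.9167
Prorated total = (35 / 12) × 14 = 40.83 (to 2 dp)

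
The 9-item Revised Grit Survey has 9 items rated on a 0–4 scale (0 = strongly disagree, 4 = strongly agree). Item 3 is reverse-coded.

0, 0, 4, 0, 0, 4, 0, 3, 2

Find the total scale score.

Reverse-coded items (reverse-coded value = 4 − response):
  item 3: 4 − 4 = 0
Scored items: 0, 0, 0, 0, 0, 4, 0, 3, 2
Total = 0 + 0 + 0 + 0 + 0 + 4 + 0 + 3 + 2 = 9

9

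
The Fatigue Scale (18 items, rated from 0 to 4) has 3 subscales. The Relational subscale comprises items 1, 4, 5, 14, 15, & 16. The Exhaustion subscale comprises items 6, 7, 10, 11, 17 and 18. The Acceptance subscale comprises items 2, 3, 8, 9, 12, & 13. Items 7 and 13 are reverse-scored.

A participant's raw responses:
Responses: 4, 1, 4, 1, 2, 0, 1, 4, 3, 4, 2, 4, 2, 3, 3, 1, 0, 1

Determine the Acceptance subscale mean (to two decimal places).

Acceptance items: 2, 3, 8, 9, 12, 13.
Of these, item 13 is reverse-scored; reverse-coded value = 4 − response.
  item 2: 1
  item 3: 4
  item 8: 4
  item 9: 3
  item 12: 4
  item 13: 4 − 2 = 2
Sum = 1 + 4 + 4 + 3 + 4 + 2 = 18
Mean = 18 / 6 = 3.00

3.00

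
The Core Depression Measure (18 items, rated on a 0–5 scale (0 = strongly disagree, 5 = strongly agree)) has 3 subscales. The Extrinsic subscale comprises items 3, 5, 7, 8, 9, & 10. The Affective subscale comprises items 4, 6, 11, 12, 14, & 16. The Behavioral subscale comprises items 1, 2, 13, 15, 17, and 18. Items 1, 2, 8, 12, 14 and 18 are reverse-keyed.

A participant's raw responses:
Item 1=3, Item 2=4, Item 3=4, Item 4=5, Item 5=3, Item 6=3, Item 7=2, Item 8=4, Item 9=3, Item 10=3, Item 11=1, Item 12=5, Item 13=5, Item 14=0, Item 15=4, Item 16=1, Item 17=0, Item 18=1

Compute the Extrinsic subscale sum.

Extrinsic items: 3, 5, 7, 8, 9, 10.
Of these, item 8 is reverse-keyed; on a 0–5 scale, reversed = 5 − raw.
  item 3: 4
  item 5: 3
  item 7: 2
  item 8: 5 − 4 = 1
  item 9: 3
  item 10: 3
Sum = 4 + 3 + 2 + 1 + 3 + 3 = 16

16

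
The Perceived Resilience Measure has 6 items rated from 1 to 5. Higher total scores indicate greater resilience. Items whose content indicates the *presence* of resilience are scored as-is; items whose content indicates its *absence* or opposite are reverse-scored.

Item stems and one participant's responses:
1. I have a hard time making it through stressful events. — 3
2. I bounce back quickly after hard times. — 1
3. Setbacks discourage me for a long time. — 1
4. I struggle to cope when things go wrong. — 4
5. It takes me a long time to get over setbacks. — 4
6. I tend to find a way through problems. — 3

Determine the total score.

Items 1, 3, 4, 5 describe the absence/opposite of resilience → reverse-score.
reverse-coded value = 6 − response.
  item 1: 6 − 3 = 3
  item 2: 1
  item 3: 6 − 1 = 5
  item 4: 6 − 4 = 2
  item 5: 6 − 4 = 2
  item 6: 3
Total = 3 + 1 + 5 + 2 + 2 + 3 = 16

16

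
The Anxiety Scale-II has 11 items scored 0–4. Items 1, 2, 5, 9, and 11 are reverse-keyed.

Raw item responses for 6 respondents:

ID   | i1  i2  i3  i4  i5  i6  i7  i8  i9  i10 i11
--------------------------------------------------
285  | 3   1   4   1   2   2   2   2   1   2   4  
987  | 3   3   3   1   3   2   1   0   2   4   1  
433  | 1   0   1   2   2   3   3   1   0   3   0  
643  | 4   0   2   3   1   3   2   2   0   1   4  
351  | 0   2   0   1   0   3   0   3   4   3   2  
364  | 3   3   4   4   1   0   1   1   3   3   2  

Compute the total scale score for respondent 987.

Respondent 987 raw: 3, 3, 3, 1, 3, 2, 1, 0, 2, 4, 1.
Reverse-coded (on a 0–4 scale, reversed = 4 − raw):
  item 1: 4 − 3 = 1
  item 2: 4 − 3 = 1
  item 3: 3
  item 4: 1
  item 5: 4 − 3 = 1
  item 6: 2
  item 7: 1
  item 8: 0
  item 9: 4 − 2 = 2
  item 10: 4
  item 11: 4 − 1 = 3
Sum = 1 + 1 + 3 + 1 + 1 + 2 + 1 + 0 + 2 + 4 + 3 = 19

19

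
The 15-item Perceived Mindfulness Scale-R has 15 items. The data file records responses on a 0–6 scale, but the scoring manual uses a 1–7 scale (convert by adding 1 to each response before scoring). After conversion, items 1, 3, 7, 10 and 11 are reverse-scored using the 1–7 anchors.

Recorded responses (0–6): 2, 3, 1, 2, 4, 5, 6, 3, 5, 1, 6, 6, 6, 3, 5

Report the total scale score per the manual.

Convert to 1–7: 3, 4, 2, 3, 5, 6, 7, 4, 6, 2, 7, 7, 7, 4, 6
Reverse-coded (reverse-coded value = 8 − response):
  item 1: 8 − 3 = 5
  item 3: 8 − 2 = 6
  item 7: 8 − 7 = 1
  item 10: 8 − 2 = 6
  item 11: 8 − 7 = 1
Scored: 5, 4, 6, 3, 5, 6, 1, 4, 6, 6, 1, 7, 7, 4, 6
Total = 71

71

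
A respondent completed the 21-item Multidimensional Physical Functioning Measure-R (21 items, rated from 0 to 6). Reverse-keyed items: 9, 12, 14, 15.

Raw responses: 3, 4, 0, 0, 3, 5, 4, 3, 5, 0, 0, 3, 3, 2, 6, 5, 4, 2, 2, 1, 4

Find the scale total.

Raw sum = 59. Reverse-keyed items: 9, 12, 14, 15; their raw sum = 16.
Each reversal replaces raw with 6 − raw, changing the total by 6 − 2·raw per item.
Total = 59 + 4·6 − 2·16 = 59 + 24 − 32 = 51

51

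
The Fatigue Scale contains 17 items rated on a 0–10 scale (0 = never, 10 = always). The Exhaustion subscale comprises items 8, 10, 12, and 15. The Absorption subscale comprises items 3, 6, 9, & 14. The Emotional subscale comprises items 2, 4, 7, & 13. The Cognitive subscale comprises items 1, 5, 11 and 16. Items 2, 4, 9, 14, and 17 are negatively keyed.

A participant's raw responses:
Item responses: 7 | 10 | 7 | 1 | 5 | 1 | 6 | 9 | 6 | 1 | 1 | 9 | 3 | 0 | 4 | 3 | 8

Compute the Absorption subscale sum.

22

Absorption items: 3, 6, 9, 14.
Of these, items 9 & 14 are negatively keyed; reverse-coded value = 10 − response.
  item 3: 7
  item 6: 1
  item 9: 10 − 6 = 4
  item 14: 10 − 0 = 10
Sum = 7 + 1 + 4 + 10 = 22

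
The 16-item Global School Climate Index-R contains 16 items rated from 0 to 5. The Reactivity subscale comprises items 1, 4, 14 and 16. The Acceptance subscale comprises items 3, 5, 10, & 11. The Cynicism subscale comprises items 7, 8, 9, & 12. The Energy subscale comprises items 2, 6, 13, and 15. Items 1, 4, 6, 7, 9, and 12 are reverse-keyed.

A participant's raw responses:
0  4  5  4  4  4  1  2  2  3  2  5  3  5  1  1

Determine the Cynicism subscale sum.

Cynicism items: 7, 8, 9, 12.
Of these, items 7, 9 and 12 are reverse-keyed; reversed = (0+5) − raw = 5 − raw.
  item 7: 5 − 1 = 4
  item 8: 2
  item 9: 5 − 2 = 3
  item 12: 5 − 5 = 0
Sum = 4 + 2 + 3 + 0 = 9

9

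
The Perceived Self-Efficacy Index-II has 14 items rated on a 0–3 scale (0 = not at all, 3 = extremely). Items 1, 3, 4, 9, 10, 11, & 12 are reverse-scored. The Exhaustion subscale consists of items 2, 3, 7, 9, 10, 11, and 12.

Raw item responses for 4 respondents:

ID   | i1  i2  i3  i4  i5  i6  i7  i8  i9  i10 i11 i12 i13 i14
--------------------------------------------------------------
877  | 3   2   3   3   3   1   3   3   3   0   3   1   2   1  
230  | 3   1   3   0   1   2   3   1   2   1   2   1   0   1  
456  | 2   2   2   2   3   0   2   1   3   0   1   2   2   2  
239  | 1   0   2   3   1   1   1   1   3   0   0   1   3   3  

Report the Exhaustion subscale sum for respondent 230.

10

Respondent 230 raw: 3, 1, 3, 0, 1, 2, 3, 1, 2, 1, 2, 1, 0, 1.
Exhaustion items: 2, 3, 7, 9, 10, 11, 12.
Reverse-coded (reversed = (0+3) − raw = 3 − raw):
  item 2: 1
  item 3: 3 − 3 = 0
  item 7: 3
  item 9: 3 − 2 = 1
  item 10: 3 − 1 = 2
  item 11: 3 − 2 = 1
  item 12: 3 − 1 = 2
Sum = 1 + 0 + 3 + 1 + 2 + 1 + 2 = 10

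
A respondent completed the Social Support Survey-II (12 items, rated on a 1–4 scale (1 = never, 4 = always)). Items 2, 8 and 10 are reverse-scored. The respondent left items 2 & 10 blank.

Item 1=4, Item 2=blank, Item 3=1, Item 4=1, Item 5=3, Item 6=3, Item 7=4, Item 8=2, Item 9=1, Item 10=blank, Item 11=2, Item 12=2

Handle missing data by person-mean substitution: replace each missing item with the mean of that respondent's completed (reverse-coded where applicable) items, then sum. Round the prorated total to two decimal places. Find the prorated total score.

28.80

Reverse-coded (on a 1–4 scale, reversed = 5 − raw):
  item 8: 5 − 2 = 3
Completed scored items (10 of 12): 4, 1, 1, 3, 3, 4, 3, 1, 2, 2; sum = 24.
Person mean = 24 / 10 ≈ 2.4000
Prorated total = (24 / 10) × 12 = 28.80 (to 2 dp)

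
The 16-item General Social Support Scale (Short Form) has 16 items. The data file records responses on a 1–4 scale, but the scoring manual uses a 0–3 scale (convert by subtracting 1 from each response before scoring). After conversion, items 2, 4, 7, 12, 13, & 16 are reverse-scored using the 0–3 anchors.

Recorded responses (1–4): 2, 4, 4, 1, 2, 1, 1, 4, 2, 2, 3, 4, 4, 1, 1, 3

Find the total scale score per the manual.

Convert to 0–3: 1, 3, 3, 0, 1, 0, 0, 3, 1, 1, 2, 3, 3, 0, 0, 2
Reverse-coded (on a 0–3 scale, reversed = 3 − raw):
  item 2: 3 − 3 = 0
  item 4: 3 − 0 = 3
  item 7: 3 − 0 = 3
  item 12: 3 − 3 = 0
  item 13: 3 − 3 = 0
  item 16: 3 − 2 = 1
Scored: 1, 0, 3, 3, 1, 0, 3, 3, 1, 1, 2, 0, 0, 0, 0, 1
Total = 19

19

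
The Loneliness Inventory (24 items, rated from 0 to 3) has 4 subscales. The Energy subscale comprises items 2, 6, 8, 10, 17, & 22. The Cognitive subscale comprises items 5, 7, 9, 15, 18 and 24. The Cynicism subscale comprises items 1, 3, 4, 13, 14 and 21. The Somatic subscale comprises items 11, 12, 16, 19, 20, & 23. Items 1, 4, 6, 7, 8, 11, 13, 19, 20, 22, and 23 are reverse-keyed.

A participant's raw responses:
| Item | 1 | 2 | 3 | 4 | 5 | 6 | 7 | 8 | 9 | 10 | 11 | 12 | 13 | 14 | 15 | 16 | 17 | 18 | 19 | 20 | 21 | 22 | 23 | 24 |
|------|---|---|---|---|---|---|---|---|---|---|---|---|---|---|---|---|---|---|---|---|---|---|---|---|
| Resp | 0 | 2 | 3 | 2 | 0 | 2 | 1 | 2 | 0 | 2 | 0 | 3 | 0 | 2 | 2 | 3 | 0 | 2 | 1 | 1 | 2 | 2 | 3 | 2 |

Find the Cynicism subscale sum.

Cynicism items: 1, 3, 4, 13, 14, 21.
Of these, items 1, 4, & 13 are reverse-keyed; reversed = (0+3) − raw = 3 − raw.
  item 1: 3 − 0 = 3
  item 3: 3
  item 4: 3 − 2 = 1
  item 13: 3 − 0 = 3
  item 14: 2
  item 21: 2
Sum = 3 + 3 + 1 + 3 + 2 + 2 = 14

14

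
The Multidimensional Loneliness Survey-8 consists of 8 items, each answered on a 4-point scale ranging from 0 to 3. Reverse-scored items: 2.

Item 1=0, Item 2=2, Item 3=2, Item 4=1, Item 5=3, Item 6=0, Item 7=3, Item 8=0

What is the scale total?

Reverse-coded items (on a 0–3 scale, reversed = 3 − raw):
  item 2: 3 − 2 = 1
Scored responses: 0, 1, 2, 1, 3, 0, 3, 0
Total = 0 + 1 + 2 + 1 + 3 + 0 + 3 + 0 = 10

10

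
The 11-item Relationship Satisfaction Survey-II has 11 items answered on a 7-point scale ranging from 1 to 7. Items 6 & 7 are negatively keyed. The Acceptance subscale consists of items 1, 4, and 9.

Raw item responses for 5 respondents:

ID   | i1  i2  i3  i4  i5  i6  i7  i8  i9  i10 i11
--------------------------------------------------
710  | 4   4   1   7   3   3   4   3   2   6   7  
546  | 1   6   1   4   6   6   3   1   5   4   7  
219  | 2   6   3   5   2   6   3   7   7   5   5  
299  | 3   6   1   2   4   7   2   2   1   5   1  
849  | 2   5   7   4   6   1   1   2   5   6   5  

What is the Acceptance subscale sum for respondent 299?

Respondent 299 raw: 3, 6, 1, 2, 4, 7, 2, 2, 1, 5, 1.
Acceptance items: 1, 4, 9.
Reverse-coded (on a 1–7 scale, reversed = 8 − raw):
  item 1: 3
  item 4: 2
  item 9: 1
Sum = 3 + 2 + 1 = 6

6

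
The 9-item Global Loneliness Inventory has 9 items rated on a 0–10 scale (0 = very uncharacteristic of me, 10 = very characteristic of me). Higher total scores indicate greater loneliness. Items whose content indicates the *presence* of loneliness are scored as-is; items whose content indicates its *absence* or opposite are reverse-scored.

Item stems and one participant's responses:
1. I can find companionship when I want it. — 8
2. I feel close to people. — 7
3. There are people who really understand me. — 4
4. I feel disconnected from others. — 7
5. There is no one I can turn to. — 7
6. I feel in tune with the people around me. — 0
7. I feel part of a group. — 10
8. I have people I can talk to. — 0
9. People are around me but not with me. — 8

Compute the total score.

Items 1, 2, 3, 6, 7, 8 describe the absence/opposite of loneliness → reverse-score.
reverse-coded value = 10 − response.
  item 1: 10 − 8 = 2
  item 2: 10 − 7 = 3
  item 3: 10 − 4 = 6
  item 4: 7
  item 5: 7
  item 6: 10 − 0 = 10
  item 7: 10 − 10 = 0
  item 8: 10 − 0 = 10
  item 9: 8
Total = 2 + 3 + 6 + 7 + 7 + 10 + 0 + 10 + 8 = 53

53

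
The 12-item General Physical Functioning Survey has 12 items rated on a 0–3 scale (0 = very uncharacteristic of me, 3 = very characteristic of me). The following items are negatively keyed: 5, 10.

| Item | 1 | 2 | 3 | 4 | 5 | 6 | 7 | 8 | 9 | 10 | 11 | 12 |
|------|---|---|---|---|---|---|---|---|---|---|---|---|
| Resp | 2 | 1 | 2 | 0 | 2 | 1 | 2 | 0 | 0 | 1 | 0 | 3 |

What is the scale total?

14

Reversing items 5 and 10 with 3 − raw:
Total = 2 + 1 + 2 + 0 + (3−2) + 1 + 2 + 0 + 0 + (3−1) + 0 + 3
      = 2 + 1 + 2 + 0 + 1 + 1 + 2 + 0 + 0 + 2 + 0 + 3 = 14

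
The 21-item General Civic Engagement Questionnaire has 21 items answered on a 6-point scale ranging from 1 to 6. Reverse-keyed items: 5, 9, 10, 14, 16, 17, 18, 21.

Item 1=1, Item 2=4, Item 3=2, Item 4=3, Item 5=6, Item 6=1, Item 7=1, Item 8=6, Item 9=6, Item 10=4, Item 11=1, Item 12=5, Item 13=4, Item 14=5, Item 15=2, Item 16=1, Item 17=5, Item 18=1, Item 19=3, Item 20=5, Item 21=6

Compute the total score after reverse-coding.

Raw sum = 72. Reverse-keyed items: 5, 9, 10, 14, 16, 17, 18, 21; their raw sum = 34.
Each reversal replaces raw with 7 − raw, changing the total by 7 − 2·raw per item.
Total = 72 + 8·7 − 2·34 = 72 + 56 − 68 = 60

60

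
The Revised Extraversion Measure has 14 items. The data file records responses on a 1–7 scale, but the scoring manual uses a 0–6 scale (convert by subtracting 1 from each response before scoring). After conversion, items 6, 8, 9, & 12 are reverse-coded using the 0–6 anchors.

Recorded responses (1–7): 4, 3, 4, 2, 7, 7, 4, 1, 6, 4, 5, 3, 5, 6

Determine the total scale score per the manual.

Convert to 0–6: 3, 2, 3, 1, 6, 6, 3, 0, 5, 3, 4, 2, 4, 5
Reverse-coded (reversed = (0+6) − raw = 6 − raw):
  item 6: 6 − 6 = 0
  item 8: 6 − 0 = 6
  item 9: 6 − 5 = 1
  item 12: 6 − 2 = 4
Scored: 3, 2, 3, 1, 6, 0, 3, 6, 1, 3, 4, 4, 4, 5
Total = 45

45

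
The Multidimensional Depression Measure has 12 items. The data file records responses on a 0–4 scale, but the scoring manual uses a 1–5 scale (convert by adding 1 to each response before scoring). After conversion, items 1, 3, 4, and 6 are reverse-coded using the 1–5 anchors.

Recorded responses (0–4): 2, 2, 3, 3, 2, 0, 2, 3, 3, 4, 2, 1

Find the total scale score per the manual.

39

Convert to 1–5: 3, 3, 4, 4, 3, 1, 3, 4, 4, 5, 3, 2
Reverse-coded (reverse-coded value = 6 − response):
  item 1: 6 − 3 = 3
  item 3: 6 − 4 = 2
  item 4: 6 − 4 = 2
  item 6: 6 − 1 = 5
Scored: 3, 3, 2, 2, 3, 5, 3, 4, 4, 5, 3, 2
Total = 39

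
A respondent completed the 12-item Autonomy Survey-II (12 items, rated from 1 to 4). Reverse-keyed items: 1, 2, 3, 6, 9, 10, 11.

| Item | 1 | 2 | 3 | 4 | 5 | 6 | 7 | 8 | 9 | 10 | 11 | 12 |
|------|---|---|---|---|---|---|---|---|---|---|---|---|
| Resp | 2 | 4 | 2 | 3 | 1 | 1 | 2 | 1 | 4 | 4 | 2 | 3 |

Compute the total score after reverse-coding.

Reverse-coded items (reverse-coded value = 5 − response):
  item 1: 5 − 2 = 3
  item 2: 5 − 4 = 1
  item 3: 5 − 2 = 3
  item 6: 5 − 1 = 4
  item 9: 5 − 4 = 1
  item 10: 5 − 4 = 1
  item 11: 5 − 2 = 3
After reverse-coding: 3, 1, 3, 3, 1, 4, 2, 1, 1, 1, 3, 3
Total = 3 + 1 + 3 + 3 + 1 + 4 + 2 + 1 + 1 + 1 + 3 + 3 = 26

26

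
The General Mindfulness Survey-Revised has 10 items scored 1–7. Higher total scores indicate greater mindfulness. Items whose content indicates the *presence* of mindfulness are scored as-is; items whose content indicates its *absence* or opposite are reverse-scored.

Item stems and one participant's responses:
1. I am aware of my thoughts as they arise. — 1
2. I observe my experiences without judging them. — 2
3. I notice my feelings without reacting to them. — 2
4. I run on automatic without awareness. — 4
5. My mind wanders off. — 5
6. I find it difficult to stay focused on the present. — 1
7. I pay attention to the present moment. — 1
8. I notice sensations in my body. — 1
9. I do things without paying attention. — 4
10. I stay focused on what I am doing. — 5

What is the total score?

30

Items 4, 5, 6, 9 describe the absence/opposite of mindfulness → reverse-score.
on a 1–7 scale, reversed = 8 − raw.
  item 1: 1
  item 2: 2
  item 3: 2
  item 4: 8 − 4 = 4
  item 5: 8 − 5 = 3
  item 6: 8 − 1 = 7
  item 7: 1
  item 8: 1
  item 9: 8 − 4 = 4
  item 10: 5
Total = 1 + 2 + 2 + 4 + 3 + 7 + 1 + 1 + 4 + 5 = 30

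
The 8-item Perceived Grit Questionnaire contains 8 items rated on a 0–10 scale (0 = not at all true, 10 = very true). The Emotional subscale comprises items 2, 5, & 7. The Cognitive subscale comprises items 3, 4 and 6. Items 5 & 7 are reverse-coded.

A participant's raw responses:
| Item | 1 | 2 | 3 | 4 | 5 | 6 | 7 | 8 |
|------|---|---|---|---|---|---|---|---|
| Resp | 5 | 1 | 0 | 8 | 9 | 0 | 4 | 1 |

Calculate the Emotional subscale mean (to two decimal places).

2.67

Emotional items: 2, 5, 7.
Of these, items 5 and 7 are reverse-coded; reverse-coded value = 10 − response.
  item 2: 1
  item 5: 10 − 9 = 1
  item 7: 10 − 4 = 6
Sum = 1 + 1 + 6 = 8
Mean = 8 / 3 = 2.67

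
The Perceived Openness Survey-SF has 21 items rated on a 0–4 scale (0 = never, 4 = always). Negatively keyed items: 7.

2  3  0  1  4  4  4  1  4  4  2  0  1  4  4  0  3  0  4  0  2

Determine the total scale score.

Negatively keyed items use 4 − raw:
  item 7: 4 − 4 = 0
Scored responses: 2, 3, 0, 1, 4, 4, 0, 1, 4, 4, 2, 0, 1, 4, 4, 0, 3, 0, 4, 0, 2
Total = 2 + 3 + 0 + 1 + 4 + 4 + 0 + 1 + 4 + 4 + 2 + 0 + 1 + 4 + 4 + 0 + 3 + 0 + 4 + 0 + 2 = 43

43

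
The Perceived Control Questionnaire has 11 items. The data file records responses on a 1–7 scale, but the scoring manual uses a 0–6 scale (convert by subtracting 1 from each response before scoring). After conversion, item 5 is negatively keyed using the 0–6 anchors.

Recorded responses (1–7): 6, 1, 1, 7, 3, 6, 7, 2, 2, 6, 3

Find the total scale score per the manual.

Convert to 0–6: 5, 0, 0, 6, 2, 5, 6, 1, 1, 5, 2
Reverse-coded (reversed = (0+6) − raw = 6 − raw):
  item 5: 6 − 2 = 4
Scored: 5, 0, 0, 6, 4, 5, 6, 1, 1, 5, 2
Total = 35

35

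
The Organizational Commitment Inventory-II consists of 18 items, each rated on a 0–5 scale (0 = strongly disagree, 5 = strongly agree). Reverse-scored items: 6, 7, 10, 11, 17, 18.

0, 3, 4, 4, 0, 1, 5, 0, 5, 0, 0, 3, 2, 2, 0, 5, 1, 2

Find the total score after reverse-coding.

49

Reversing items 6, 7, 10, 11, 17 and 18 with 5 − raw:
Total = 0 + 3 + 4 + 4 + 0 + (5−1) + (5−5) + 0 + 5 + (5−0) + (5−0) + 3 + 2 + 2 + 0 + 5 + (5−1) + (5−2)
      = 0 + 3 + 4 + 4 + 0 + 4 + 0 + 0 + 5 + 5 + 5 + 3 + 2 + 2 + 0 + 5 + 4 + 3 = 49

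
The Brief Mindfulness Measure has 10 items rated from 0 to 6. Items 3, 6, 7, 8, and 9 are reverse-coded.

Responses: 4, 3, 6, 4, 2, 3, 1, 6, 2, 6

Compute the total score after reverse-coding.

31

Apply reverse scoring (reverse-coded value = 6 − response):
  item 3: 6 − 6 = 0
  item 6: 6 − 3 = 3
  item 7: 6 − 1 = 5
  item 8: 6 − 6 = 0
  item 9: 6 − 2 = 4
Scored items: 4, 3, 0, 4, 2, 3, 5, 0, 4, 6
Total = 4 + 3 + 0 + 4 + 2 + 3 + 5 + 0 + 4 + 6 = 31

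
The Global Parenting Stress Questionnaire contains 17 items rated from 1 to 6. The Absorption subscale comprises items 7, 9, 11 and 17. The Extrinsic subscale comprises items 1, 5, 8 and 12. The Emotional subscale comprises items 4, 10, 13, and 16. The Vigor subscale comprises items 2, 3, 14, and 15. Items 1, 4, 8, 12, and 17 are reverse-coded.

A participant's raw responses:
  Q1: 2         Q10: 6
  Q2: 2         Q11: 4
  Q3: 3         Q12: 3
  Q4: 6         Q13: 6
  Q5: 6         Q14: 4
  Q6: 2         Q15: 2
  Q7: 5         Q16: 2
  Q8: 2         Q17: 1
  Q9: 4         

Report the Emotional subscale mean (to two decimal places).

3.75

Emotional items: 4, 10, 13, 16.
Of these, item 4 is reverse-coded; reversed = (1+6) − raw = 7 − raw.
  item 4: 7 − 6 = 1
  item 10: 6
  item 13: 6
  item 16: 2
Sum = 1 + 6 + 6 + 2 = 15
Mean = 15 / 4 = 3.75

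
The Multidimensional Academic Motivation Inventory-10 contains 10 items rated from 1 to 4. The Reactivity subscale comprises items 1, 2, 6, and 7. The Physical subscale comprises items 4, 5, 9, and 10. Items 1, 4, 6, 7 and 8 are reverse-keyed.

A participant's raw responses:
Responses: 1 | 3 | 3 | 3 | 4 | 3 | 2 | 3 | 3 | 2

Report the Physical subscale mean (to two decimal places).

Physical items: 4, 5, 9, 10.
Of these, item 4 is reverse-keyed; reverse-coded value = 5 − response.
  item 4: 5 − 3 = 2
  item 5: 4
  item 9: 3
  item 10: 2
Sum = 2 + 4 + 3 + 2 = 11
Mean = 11 / 4 = 2.75

2.75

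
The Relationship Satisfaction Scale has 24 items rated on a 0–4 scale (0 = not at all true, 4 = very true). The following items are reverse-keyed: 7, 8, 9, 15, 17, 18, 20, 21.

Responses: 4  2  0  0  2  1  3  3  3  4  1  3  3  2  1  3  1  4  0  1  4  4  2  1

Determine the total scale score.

44

Apply reverse scoring (reversed = (0+4) − raw = 4 − raw):
  item 7: 4 − 3 = 1
  item 8: 4 − 3 = 1
  item 9: 4 − 3 = 1
  item 15: 4 − 1 = 3
  item 17: 4 − 1 = 3
  item 18: 4 − 4 = 0
  item 20: 4 − 1 = 3
  item 21: 4 − 4 = 0
Scored responses: 4, 2, 0, 0, 2, 1, 1, 1, 1, 4, 1, 3, 3, 2, 3, 3, 3, 0, 0, 3, 0, 4, 2, 1
Total = 4 + 2 + 0 + 0 + 2 + 1 + 1 + 1 + 1 + 4 + 1 + 3 + 3 + 2 + 3 + 3 + 3 + 0 + 0 + 3 + 0 + 4 + 2 + 1 = 44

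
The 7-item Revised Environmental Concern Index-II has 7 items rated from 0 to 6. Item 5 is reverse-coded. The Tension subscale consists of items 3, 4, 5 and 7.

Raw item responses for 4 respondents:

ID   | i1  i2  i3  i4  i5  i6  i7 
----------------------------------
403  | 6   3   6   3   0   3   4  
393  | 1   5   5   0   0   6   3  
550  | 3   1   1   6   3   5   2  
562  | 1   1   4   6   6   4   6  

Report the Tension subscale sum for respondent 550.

Respondent 550 raw: 3, 1, 1, 6, 3, 5, 2.
Tension items: 3, 4, 5, 7.
Reverse-coded (reverse-coded value = 6 − response):
  item 3: 1
  item 4: 6
  item 5: 6 − 3 = 3
  item 7: 2
Sum = 1 + 6 + 3 + 2 = 12

12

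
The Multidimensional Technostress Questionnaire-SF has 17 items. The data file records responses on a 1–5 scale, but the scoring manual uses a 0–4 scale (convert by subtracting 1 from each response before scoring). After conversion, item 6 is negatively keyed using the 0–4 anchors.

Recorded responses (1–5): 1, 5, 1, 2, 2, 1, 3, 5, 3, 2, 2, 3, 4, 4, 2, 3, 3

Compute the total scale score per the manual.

33

Convert to 0–4: 0, 4, 0, 1, 1, 0, 2, 4, 2, 1, 1, 2, 3, 3, 1, 2, 2
Reverse-coded (on a 0–4 scale, reversed = 4 − raw):
  item 6: 4 − 0 = 4
Scored: 0, 4, 0, 1, 1, 4, 2, 4, 2, 1, 1, 2, 3, 3, 1, 2, 2
Total = 33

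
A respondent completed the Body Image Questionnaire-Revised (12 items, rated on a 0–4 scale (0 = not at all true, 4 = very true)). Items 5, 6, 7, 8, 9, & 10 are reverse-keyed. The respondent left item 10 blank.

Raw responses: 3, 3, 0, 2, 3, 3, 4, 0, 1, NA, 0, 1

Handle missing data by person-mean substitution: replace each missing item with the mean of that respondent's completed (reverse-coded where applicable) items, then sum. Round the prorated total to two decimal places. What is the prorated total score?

Reverse-coded (on a 0–4 scale, reversed = 4 − raw):
  item 5: 4 − 3 = 1
  item 6: 4 − 3 = 1
  item 7: 4 − 4 = 0
  item 8: 4 − 0 = 4
  item 9: 4 − 1 = 3
Completed scored items (11 of 12): 3, 3, 0, 2, 1, 1, 0, 4, 3, 0, 1; sum = 18.
Person mean = 18 / 11 ≈ 1.6364
Prorated total = (18 / 11) × 12 = 19.64 (to 2 dp)

19.64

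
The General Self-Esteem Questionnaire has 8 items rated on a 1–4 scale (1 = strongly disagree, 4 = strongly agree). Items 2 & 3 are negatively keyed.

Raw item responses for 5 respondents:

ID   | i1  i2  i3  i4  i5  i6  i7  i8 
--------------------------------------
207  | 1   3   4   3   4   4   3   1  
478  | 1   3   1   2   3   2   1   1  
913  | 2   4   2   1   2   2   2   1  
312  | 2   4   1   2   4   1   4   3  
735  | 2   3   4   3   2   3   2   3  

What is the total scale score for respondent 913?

Respondent 913 raw: 2, 4, 2, 1, 2, 2, 2, 1.
Reverse-coded (reverse-coded value = 5 − response):
  item 1: 2
  item 2: 5 − 4 = 1
  item 3: 5 − 2 = 3
  item 4: 1
  item 5: 2
  item 6: 2
  item 7: 2
  item 8: 1
Sum = 2 + 1 + 3 + 1 + 2 + 2 + 2 + 1 = 14

14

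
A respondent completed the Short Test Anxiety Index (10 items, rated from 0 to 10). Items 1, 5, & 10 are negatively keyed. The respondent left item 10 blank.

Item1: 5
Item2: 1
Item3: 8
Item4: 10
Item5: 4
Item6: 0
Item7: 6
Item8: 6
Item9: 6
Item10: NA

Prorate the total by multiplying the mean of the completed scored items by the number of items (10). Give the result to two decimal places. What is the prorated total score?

53.33

Reverse-coded (on a 0–10 scale, reversed = 10 − raw):
  item 1: 10 − 5 = 5
  item 5: 10 − 4 = 6
Completed scored items (9 of 10): 5, 1, 8, 10, 6, 0, 6, 6, 6; sum = 48.
Person mean = 48 / 9 ≈ 5.3333
Prorated total = (48 / 9) × 10 = 53.33 (to 2 dp)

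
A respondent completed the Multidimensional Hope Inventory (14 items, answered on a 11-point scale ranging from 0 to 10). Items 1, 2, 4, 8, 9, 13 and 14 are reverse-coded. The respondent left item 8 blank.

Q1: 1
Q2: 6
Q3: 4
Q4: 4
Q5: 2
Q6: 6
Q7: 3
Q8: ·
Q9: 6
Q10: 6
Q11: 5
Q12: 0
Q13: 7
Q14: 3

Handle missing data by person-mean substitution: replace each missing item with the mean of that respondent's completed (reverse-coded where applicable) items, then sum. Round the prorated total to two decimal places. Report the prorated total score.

63.54

Reverse-coded (reverse-coded value = 10 − response):
  item 1: 10 − 1 = 9
  item 2: 10 − 6 = 4
  item 4: 10 − 4 = 6
  item 9: 10 − 6 = 4
  item 13: 10 − 7 = 3
  item 14: 10 − 3 = 7
Completed scored items (13 of 14): 9, 4, 4, 6, 2, 6, 3, 4, 6, 5, 0, 3, 7; sum = 59.
Person mean = 59 / 13 ≈ 4.5385
Prorated total = (59 / 13) × 14 = 63.54 (to 2 dp)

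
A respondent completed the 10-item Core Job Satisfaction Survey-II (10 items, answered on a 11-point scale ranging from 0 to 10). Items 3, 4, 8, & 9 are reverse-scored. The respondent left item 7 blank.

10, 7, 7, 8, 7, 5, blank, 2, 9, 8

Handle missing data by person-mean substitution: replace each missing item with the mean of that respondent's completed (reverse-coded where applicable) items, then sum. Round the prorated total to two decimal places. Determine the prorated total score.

56.67

Reverse-coded (reverse-coded value = 10 − response):
  item 3: 10 − 7 = 3
  item 4: 10 − 8 = 2
  item 8: 10 − 2 = 8
  item 9: 10 − 9 = 1
Completed scored items (9 of 10): 10, 7, 3, 2, 7, 5, 8, 1, 8; sum = 51.
Person mean = 51 / 9 ≈ 5.6667
Prorated total = (51 / 9) × 10 = 56.67 (to 2 dp)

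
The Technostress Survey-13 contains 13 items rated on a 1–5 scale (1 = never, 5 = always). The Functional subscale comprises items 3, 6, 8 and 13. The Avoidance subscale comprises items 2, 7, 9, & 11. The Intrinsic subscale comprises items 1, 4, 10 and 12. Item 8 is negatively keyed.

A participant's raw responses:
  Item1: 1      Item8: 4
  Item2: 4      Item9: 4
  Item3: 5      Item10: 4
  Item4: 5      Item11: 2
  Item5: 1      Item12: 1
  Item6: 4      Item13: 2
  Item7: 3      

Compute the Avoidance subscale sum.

Avoidance items: 2, 7, 9, 11.
  item 2: 4
  item 7: 3
  item 9: 4
  item 11: 2
Sum = 4 + 3 + 4 + 2 = 13

13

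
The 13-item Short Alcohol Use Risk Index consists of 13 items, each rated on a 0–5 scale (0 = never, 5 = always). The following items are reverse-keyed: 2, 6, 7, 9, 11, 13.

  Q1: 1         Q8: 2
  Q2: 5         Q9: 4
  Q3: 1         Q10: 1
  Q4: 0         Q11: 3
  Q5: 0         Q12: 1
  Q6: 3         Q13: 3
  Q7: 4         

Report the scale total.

14

Raw sum = 28. Reverse-keyed items: 2, 6, 7, 9, 11, 13; their raw sum = 22.
Each reversal replaces raw with 5 − raw, changing the total by 5 − 2·raw per item.
Total = 28 + 6·5 − 2·22 = 28 + 30 − 44 = 14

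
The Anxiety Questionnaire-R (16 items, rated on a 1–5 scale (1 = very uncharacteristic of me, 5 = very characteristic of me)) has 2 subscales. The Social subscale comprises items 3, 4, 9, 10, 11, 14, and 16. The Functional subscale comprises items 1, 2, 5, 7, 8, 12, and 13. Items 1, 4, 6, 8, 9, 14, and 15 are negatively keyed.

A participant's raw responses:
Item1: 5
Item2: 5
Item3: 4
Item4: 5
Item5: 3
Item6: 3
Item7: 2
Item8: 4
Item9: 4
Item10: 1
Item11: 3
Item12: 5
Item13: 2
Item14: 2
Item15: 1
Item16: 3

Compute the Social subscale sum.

18

Social items: 3, 4, 9, 10, 11, 14, 16.
Of these, items 4, 9 and 14 are negatively keyed; on a 1–5 scale, reversed = 6 − raw.
  item 3: 4
  item 4: 6 − 5 = 1
  item 9: 6 − 4 = 2
  item 10: 1
  item 11: 3
  item 14: 6 − 2 = 4
  item 16: 3
Sum = 4 + 1 + 2 + 1 + 3 + 4 + 3 = 18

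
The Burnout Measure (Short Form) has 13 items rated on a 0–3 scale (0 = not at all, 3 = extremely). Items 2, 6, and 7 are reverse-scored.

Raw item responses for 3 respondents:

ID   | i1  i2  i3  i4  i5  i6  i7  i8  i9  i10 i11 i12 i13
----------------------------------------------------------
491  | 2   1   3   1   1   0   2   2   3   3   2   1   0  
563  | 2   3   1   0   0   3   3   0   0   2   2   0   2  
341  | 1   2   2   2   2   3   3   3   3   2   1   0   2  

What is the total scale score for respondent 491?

Respondent 491 raw: 2, 1, 3, 1, 1, 0, 2, 2, 3, 3, 2, 1, 0.
Reverse-coded (on a 0–3 scale, reversed = 3 − raw):
  item 1: 2
  item 2: 3 − 1 = 2
  item 3: 3
  item 4: 1
  item 5: 1
  item 6: 3 − 0 = 3
  item 7: 3 − 2 = 1
  item 8: 2
  item 9: 3
  item 10: 3
  item 11: 2
  item 12: 1
  item 13: 0
Sum = 2 + 2 + 3 + 1 + 1 + 3 + 1 + 2 + 3 + 3 + 2 + 1 + 0 = 24

24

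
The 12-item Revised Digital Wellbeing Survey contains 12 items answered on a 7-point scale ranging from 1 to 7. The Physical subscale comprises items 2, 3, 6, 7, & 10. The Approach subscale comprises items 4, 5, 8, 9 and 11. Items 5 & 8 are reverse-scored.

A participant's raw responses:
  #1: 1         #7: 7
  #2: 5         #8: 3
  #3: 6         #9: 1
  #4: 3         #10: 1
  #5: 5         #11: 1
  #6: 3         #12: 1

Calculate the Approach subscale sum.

13

Approach items: 4, 5, 8, 9, 11.
Of these, items 5 and 8 are reverse-scored; reverse-coded value = 8 − response.
  item 4: 3
  item 5: 8 − 5 = 3
  item 8: 8 − 3 = 5
  item 9: 1
  item 11: 1
Sum = 3 + 3 + 5 + 1 + 1 = 13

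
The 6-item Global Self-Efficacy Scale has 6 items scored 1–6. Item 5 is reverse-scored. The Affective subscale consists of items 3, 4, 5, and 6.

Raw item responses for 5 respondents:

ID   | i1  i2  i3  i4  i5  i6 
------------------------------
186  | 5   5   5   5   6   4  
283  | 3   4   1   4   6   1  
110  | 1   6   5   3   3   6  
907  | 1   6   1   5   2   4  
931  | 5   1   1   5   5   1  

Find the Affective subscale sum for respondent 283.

7

Respondent 283 raw: 3, 4, 1, 4, 6, 1.
Affective items: 3, 4, 5, 6.
Reverse-coded (on a 1–6 scale, reversed = 7 − raw):
  item 3: 1
  item 4: 4
  item 5: 7 − 6 = 1
  item 6: 1
Sum = 1 + 4 + 1 + 1 = 7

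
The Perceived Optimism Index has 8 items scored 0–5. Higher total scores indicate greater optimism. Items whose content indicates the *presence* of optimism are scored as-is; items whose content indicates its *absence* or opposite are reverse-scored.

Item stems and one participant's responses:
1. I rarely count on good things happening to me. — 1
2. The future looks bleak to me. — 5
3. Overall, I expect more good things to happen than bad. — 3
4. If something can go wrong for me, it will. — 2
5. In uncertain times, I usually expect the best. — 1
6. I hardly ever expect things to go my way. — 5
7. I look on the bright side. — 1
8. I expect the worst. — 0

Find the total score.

Items 1, 2, 4, 6, 8 describe the absence/opposite of optimism → reverse-score.
reverse-coded value = 5 − response.
  item 1: 5 − 1 = 4
  item 2: 5 − 5 = 0
  item 3: 3
  item 4: 5 − 2 = 3
  item 5: 1
  item 6: 5 − 5 = 0
  item 7: 1
  item 8: 5 − 0 = 5
Total = 4 + 0 + 3 + 3 + 1 + 0 + 1 + 5 = 17

17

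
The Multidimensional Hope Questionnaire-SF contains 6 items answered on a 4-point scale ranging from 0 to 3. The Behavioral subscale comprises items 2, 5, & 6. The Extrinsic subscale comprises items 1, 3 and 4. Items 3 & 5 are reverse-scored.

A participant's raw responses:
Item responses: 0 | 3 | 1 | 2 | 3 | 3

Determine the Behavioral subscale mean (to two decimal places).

Behavioral items: 2, 5, 6.
Of these, item 5 is reverse-scored; on a 0–3 scale, reversed = 3 − raw.
  item 2: 3
  item 5: 3 − 3 = 0
  item 6: 3
Sum = 3 + 0 + 3 = 6
Mean = 6 / 3 = 2.00

2.00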